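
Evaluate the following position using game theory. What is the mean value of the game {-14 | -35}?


Game = {-14 | -35}, a switch {a | b} with numbers a > b.
Its thermograph has left wall a - t and right wall b + t, which meet at t = (a - b)/2, where both equal (a + b)/2. So the mast (mean value) is at (a + b)/2.
Mean = (-14 + (-35))/2 = -49/2 = -49/2

-49/2


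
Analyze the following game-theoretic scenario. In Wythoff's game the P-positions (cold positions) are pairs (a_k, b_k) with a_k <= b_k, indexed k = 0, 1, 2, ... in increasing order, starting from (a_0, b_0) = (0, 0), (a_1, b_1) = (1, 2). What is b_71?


By Wythoff's theorem, a_k = floor(k * phi) and b_k = floor(k * phi^2) = a_k + k, where phi = (1 + sqrt(5))/2 is the golden ratio.
phi = (1 + sqrt(5))/2 = 1.618034
phi^2 = phi + 1 = 2.618034
k = 71
k * phi^2 = 71 * 2.618034 = 185.880413
b_71 = floor(k * phi^2) = 185 (check: a_71 + k = 114 + 71 = 185)

185


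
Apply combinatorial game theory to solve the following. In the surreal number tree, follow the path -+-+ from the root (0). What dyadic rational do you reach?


Sign expansion: -+-+
Rule: track bounds (lo, hi), initially (-inf, +inf). On '+', the current value becomes lo and we move to the simplest number in (value, hi): value + 1 if hi = +inf, otherwise the midpoint (value + hi)/2. On '-', the current value becomes hi and we move to value - 1 if lo = -inf, otherwise the midpoint (lo + value)/2.
Start at 0.
Step 1: sign = -, move left. Bounds: (-inf, 0). Value = -1
Step 2: sign = +, move right. Bounds: (-1, 0). Value = -1/2
Step 3: sign = -, move left. Bounds: (-1, -1/2). Value = -3/4
Step 4: sign = +, move right. Bounds: (-3/4, -1/2). Value = -5/8
The surreal number with sign expansion -+-+ is -5/8.

-5/8


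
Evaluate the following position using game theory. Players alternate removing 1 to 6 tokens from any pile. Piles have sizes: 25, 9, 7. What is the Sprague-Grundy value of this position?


Subtraction set: {1, 2, 3, 4, 5, 6}
For this subtraction set, G(n) = n mod 7 (period = max + 1 = 7).
Pile 1 (size 25): G(25) = 25 mod 7 = 4
Pile 2 (size 9): G(9) = 9 mod 7 = 2
Pile 3 (size 7): G(7) = 7 mod 7 = 0
Total Grundy value = XOR of all: 4 XOR 2 XOR 0 = 6

6


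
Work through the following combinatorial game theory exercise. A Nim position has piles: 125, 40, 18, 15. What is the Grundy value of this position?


We need the XOR (exclusive or) of all pile sizes.
After XOR-ing pile 1 (size 125): 0 XOR 125 = 125
After XOR-ing pile 2 (size 40): 125 XOR 40 = 85
After XOR-ing pile 3 (size 18): 85 XOR 18 = 71
After XOR-ing pile 4 (size 15): 71 XOR 15 = 72
The Nim-value of this position is 72.

72


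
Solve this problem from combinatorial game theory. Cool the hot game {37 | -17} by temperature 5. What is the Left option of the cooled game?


Original game: {37 | -17} (a switch {a | b} with a > b).
Cooling by t (for t below the temperature (a - b)/2 = 27) taxes each move by t: {a | b} cooled by t is {a - t | b + t}.
Cooling amount: t = 5
Cooled Left option: 37 - 5 = 32
Cooled Right option: -17 + 5 = -12
Cooled game: {32 | -12}
Left option = 32

32


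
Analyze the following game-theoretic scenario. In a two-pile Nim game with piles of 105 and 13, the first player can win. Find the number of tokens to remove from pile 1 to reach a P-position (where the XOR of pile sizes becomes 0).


Piles: 105 and 13
Current XOR: 105 XOR 13 = 100 (non-zero, so this is an N-position).
To make the XOR zero, we need to find a move that balances the piles.
For pile 1 (size 105): target = 105 XOR 100 = 13
We reduce pile 1 from 105 to 13.
Tokens removed: 105 - 13 = 92
Verification: 13 XOR 13 = 0

92


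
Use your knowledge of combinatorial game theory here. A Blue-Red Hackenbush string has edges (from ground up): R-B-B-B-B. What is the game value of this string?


Edges (from ground): R-B-B-B-B
By Berlekamp's sign-expansion rule, a Blue-Red Hackenbush stalk has the value of the surreal number whose sign sequence is the edge sequence with B -> + and R -> -.
Sign sequence: -++++
Trace the sign expansion in the surreal number tree, starting from 0:
Edge 1: R (sign -) -> bounds (-inf, 0), value = -1
Edge 2: B (sign +) -> bounds (-1, 0), value = -1/2
Edge 3: B (sign +) -> bounds (-1/2, 0), value = -1/4
Edge 4: B (sign +) -> bounds (-1/4, 0), value = -1/8
Edge 5: B (sign +) -> bounds (-1/8, 0), value = -1/16
Game value = -1/16

-1/16


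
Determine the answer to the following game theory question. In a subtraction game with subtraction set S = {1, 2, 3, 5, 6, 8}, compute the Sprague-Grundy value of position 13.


The subtraction set is S = {1, 2, 3, 5, 6, 8}.
G(k) = mex{ G(k - s) : s in S, s <= k }. We compute iteratively: G(0) = 0.
G(1) = mex({0}) = 1
G(2) = mex({0, 1}) = 2
G(3) = mex({0, 1, 2}) = 3
G(4) = mex({1, 2, 3}) = 0
G(5) = mex({0, 2, 3}) = 1
G(6) = mex({0, 1, 3}) = 2
G(7) = mex({0, 1, 2}) = 3
G(8) = mex({0, 1, 2, 3}) = 4
G(9) = mex({0, 1, 2, 3, 4}) = 5
G(10) = mex({0, 1, 2, 3, 4, 5}) = 6
G(11) = mex({1, 2, 3, 4, 5, 6}) = 0
G(12) = mex({0, 2, 3, 5, 6}) = 1
G(13) = mex({0, 1, 3, 4, 6}) = 2
Therefore G(13) = 2.

2


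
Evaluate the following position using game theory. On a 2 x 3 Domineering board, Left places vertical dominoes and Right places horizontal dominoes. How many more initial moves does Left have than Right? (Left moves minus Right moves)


Board is 2 x 3 (rows x cols).
Left (vertical) placements: (rows-1) * cols = 1 * 3 = 3
Right (horizontal) placements: rows * (cols-1) = 2 * 2 = 4
Advantage = Left - Right = 3 - 4 = -1

-1


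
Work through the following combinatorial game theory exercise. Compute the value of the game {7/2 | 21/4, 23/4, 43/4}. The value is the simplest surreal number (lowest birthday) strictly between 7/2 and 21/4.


Left options: {7/2}, max = 7/2
Right options: {21/4, 23/4, 43/4}, min = 21/4
All options are numbers and max(Left) < min(Right), so by the simplicity theorem the value is the simplest (earliest-born) number strictly between 7/2 and 21/4.
Integers 4 through 5 all lie strictly between 7/2 and 21/4.
Among integers, the simplest (lowest birthday = smallest |n|; 0 is born on day 0, +-n on day n) is 4.
No non-integer in the interval can be simpler: if x is a non-integer in the interval, then floor(x) or ceil(x) also lies in the interval (the interval contains an integer), and both are proper prefixes of x's sign expansion, i.e. born earlier. So the game value is 4.
Game value = 4

4


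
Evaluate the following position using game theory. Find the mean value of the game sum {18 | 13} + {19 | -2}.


G1 = {18 | 13}, G2 = {19 | -2}
Each is a switch {a | b} with numbers a > b; its mean value is (a + b)/2, and mean value is additive over game sums: m(G1 + G2) = m(G1) + m(G2).
Mean of G1 = (18 + (13))/2 = 31/2 = 31/2
Mean of G2 = (19 + (-2))/2 = 17/2 = 17/2
Mean of G1 + G2 = 31/2 + 17/2 = 24

24


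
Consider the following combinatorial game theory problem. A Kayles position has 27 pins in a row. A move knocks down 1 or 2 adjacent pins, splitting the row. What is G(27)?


Kayles: a move removes 1 or 2 adjacent pins from a contiguous row.
Removing pins from a row of k leaves two independent rows (a, b) with a + b = k - 1 (one pin) or a + b = k - 2 (two pins); an end removal gives a = 0.
By Sprague-Grundy, G(k) = mex{ G(a) XOR G(b) } over all these splits. G(0) = 0.
G(1): splits (0,0):0^0=0 -> mex({0}) = 1
G(2): splits (0,1):0^1=1 (0,0):0^0=0 -> mex({0, 1}) = 2
G(3): splits (0,2):0^2=2 (1,1):1^1=0 (0,1):0^1=1 -> mex({0, 1, 2}) = 3
G(4): splits (0,3):0^3=3 (1,2):1^2=3 (0,2):0^2=2 (1,1):1^1=0 -> mex({0, 2, 3}) = 1
G(5): splits (0,4):0^1=1 (1,3):1^3=2 (2,2):2^2=0 (0,3):0^3=3 (1,2):1^2=3 -> mex({0, 1, 2, 3}) = 4
G(6) = mex({0, 1, 2, 4}) = 3
G(7) = mex({0, 1, 3, 4, 5}) = 2
G(8) = mex({0, 2, 3, 5, 6}) = 1
G(9) = mex({0, 1, 2, 3, 6, 7}) = 4
G(10) = mex({0, 1, 3, 4, 5, 7}) = 2
G(11) = mex({0, 1, 2, 3, 4, 5}) = 6
G(12) = mex({0, 1, 2, 3, 5, 6, 7}) = 4
G(13) = mex({0, 2, 3, 4, 6, 7}) = 1
G(14) = mex({0, 1, 4, 5, 6, 7}) = 2
G(15) = mex({0, 1, 2, 3, 4, 5, 6}) = 7
G(16) = mex({0, 2, 3, 5, 6, 7}) = 1
G(17) = mex({0, 1, 2, 3, 5, 6, 7}) = 4
G(18) = mex({0, 1, 2, 4, 5, 6}) = 3
G(19) = mex({0, 1, 3, 4, 5, 7}) = 2
G(20) = mex({0, 2, 3, 4, 5, 6, 7}) = 1
G(21) = mex({0, 1, 2, 3, 5, 6, 7}) = 4
G(22) = mex({0, 1, 2, 3, 4, 5, 7}) = 6
G(23) = mex({0, 1, 2, 3, 4, 5, 6}) = 7
G(24) = mex({0, 1, 2, 3, 5, 6, 7}) = 4
G(25) = mex({0, 2, 3, 4, 6, 7}) = 1
G(26) = mex({0, 1, 3, 4, 5, 6, 7}) = 2
G(27) = mex({0, 1, 2, 3, 4, 5, 6, 7}) = 8
Therefore G(27) = 8.

8


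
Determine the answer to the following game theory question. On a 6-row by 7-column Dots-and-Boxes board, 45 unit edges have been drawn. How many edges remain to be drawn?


Grid: 6 x 7 boxes, i.e. 7 rows and 8 columns of dots.
Horizontal edges: (rows + 1) * cols = 7 * 7 = 49
Vertical edges: rows * (cols + 1) = 6 * 8 = 48
Total edges: 49 + 48 = 97
Edges drawn: 45
Remaining: 97 - 45 = 52

52


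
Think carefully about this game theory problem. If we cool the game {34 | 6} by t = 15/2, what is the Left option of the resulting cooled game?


Original game: {34 | 6} (a switch {a | b} with a > b).
Cooling by t (for t below the temperature (a - b)/2 = 14) taxes each move by t: {a | b} cooled by t is {a - t | b + t}.
Cooling amount: t = 15/2
Cooled Left option: 34 - 15/2 = 53/2
Cooled Right option: 6 + 15/2 = 27/2
Cooled game: {53/2 | 27/2}
Left option = 53/2

53/2


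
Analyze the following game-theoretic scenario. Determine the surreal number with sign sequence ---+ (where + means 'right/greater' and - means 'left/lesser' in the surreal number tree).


Sign expansion: ---+
Rule: track bounds (lo, hi), initially (-inf, +inf). On '+', the current value becomes lo and we move to the simplest number in (value, hi): value + 1 if hi = +inf, otherwise the midpoint (value + hi)/2. On '-', the current value becomes hi and we move to value - 1 if lo = -inf, otherwise the midpoint (lo + value)/2.
Start at 0.
Step 1: sign = -, move left. Bounds: (-inf, 0). Value = -1
Step 2: sign = -, move left. Bounds: (-inf, -1). Value = -2
Step 3: sign = -, move left. Bounds: (-inf, -2). Value = -3
Step 4: sign = +, move right. Bounds: (-3, -2). Value = -5/2
The surreal number with sign expansion ---+ is -5/2.

-5/2


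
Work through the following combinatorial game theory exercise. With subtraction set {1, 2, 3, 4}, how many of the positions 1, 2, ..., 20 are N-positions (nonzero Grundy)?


Subtraction set S = {1, 2, 3, 4}, so G(n) = n mod 5.
G(n) = 0 when n is a multiple of 5.
Multiples of 5 in [1, 20]: 4
N-positions (nonzero Grundy) = 20 - 4 = 16

16


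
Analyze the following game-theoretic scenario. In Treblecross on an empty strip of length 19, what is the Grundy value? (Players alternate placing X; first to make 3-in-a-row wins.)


Treblecross: place X on empty cells; 3-in-a-row wins.
Playing within two cells of an existing X lets the opponent win at once, so sensible play treats the cells i-2..i+2 around each X as dead. The player left with no safe cell loses, so this is a normal-play take-away game on strips of safe cells.
Placing X at cell i (0-indexed) of a strip of k safe cells leaves independent strips of sizes max(0, i-2) and max(0, k-i-3). Hence G(k) = mex{ G(max(0,i-2)) XOR G(max(0,k-i-3)) : 0 <= i < k }, with G(0) = 0.
G(1): splits (0,0):0^0=0 -> mex({0}) = 1
G(2): splits (0,0):0^0=0 -> mex({0}) = 1
G(3): splits (0,0):0^0=0 -> mex({0}) = 1
G(4): splits (0,1):0^1=1 (0,0):0^0=0 -> mex({0, 1}) = 2
G(5): splits (0,2):0^1=1 (0,1):0^1=1 (0,0):0^0=0 -> mex({0, 1}) = 2
G(6) = mex({1}) = 0
G(7) = mex({0, 1, 2}) = 3
G(8) = mex({0, 1, 2}) = 3
G(9) = mex({0, 2}) = 1
G(10) = mex({0, 2, 3}) = 1
G(11) = mex({0, 3}) = 1
G(12) = mex({1, 3}) = 0
G(13) = mex({0, 1, 2, 3}) = 4
G(14) = mex({0, 1, 2}) = 3
G(15) = mex({0, 1, 2}) = 3
G(16) = mex({0, 1, 2, 4}) = 3
G(17) = mex({0, 1, 3, 4}) = 2
G(18) = mex({0, 1, 3, 4}) = 2
G(19) = mex({0, 1, 3, 5}) = 2
Therefore G(19) = 2.

2


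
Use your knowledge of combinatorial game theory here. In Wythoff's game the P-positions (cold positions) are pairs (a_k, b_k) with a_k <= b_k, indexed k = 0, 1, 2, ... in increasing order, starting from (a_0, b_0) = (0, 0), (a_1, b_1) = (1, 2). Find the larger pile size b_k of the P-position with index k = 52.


By Wythoff's theorem, a_k = floor(k * phi) and b_k = floor(k * phi^2) = a_k + k, where phi = (1 + sqrt(5))/2 is the golden ratio.
phi = (1 + sqrt(5))/2 = 1.618034
phi^2 = phi + 1 = 2.618034
k = 52
k * phi^2 = 52 * 2.618034 = 136.137767
b_52 = floor(k * phi^2) = 136 (check: a_52 + k = 84 + 52 = 136)

136


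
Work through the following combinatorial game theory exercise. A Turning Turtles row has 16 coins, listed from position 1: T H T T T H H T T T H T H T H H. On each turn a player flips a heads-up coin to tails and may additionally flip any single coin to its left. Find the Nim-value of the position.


Coins: T H T T T H H T T T H T H T H H
Key fact: a single head at position k behaves exactly like a Nim heap of size k (turning it to T and optionally flipping a coin at j < k corresponds to moving the heap from k to j, or to 0), and heads combine as a disjunctive sum (two heads at the same place would cancel, matching j XOR j = 0). So the Nim-value is the XOR of the 1-indexed positions of the heads.
Face-up positions (1-indexed): [2, 6, 7, 11, 13, 15, 16]
XOR 0 with 2: 0 XOR 2 = 2
XOR 2 with 6: 2 XOR 6 = 4
XOR 4 with 7: 4 XOR 7 = 3
XOR 3 with 11: 3 XOR 11 = 8
XOR 8 with 13: 8 XOR 13 = 5
XOR 5 with 15: 5 XOR 15 = 10
XOR 10 with 16: 10 XOR 16 = 26
Nim-value = 26

26


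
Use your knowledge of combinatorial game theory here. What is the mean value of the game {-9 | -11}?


Game = {-9 | -11}, a switch {a | b} with numbers a > b.
Its thermograph has left wall a - t and right wall b + t, which meet at t = (a - b)/2, where both equal (a + b)/2. So the mast (mean value) is at (a + b)/2.
Mean = (-9 + (-11))/2 = -20/2 = -10

-10


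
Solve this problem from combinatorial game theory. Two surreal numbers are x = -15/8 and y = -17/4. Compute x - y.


x = -15/8, y = -17/4
Converting to common denominator: 8
x = -15/8, y = -34/8
x - y = -15/8 - -17/4 = 19/8

19/8


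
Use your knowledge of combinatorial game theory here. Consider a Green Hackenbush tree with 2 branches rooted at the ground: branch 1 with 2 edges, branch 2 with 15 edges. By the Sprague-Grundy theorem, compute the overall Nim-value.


The tree has 2 branches from the ground vertex.
In Green Hackenbush, the Nim-value of a simple path of length k is k.
Branch 1: length 2, Nim-value = 2
Branch 2: length 15, Nim-value = 15
Total Nim-value = XOR of all branch values:
0 XOR 2 = 2
2 XOR 15 = 13
Nim-value of the tree = 13

13


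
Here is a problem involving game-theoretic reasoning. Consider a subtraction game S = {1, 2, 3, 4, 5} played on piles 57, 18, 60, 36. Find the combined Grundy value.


Subtraction set: {1, 2, 3, 4, 5}
For this subtraction set, G(n) = n mod 6 (period = max + 1 = 6).
Pile 1 (size 57): G(57) = 57 mod 6 = 3
Pile 2 (size 18): G(18) = 18 mod 6 = 0
Pile 3 (size 60): G(60) = 60 mod 6 = 0
Pile 4 (size 36): G(36) = 36 mod 6 = 0
Total Grundy value = XOR of all: 3 XOR 0 XOR 0 XOR 0 = 3

3


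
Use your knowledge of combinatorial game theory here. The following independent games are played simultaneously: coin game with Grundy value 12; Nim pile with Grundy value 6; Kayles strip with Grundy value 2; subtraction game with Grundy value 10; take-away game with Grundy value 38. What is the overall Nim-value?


By the Sprague-Grundy theorem, the Grundy value of a sum of games is the XOR of individual Grundy values.
coin game: Grundy value = 12. Running XOR: 0 XOR 12 = 12
Nim pile: Grundy value = 6. Running XOR: 12 XOR 6 = 10
Kayles strip: Grundy value = 2. Running XOR: 10 XOR 2 = 8
subtraction game: Grundy value = 10. Running XOR: 8 XOR 10 = 2
take-away game: Grundy value = 38. Running XOR: 2 XOR 38 = 36
The combined Grundy value is 36.

36


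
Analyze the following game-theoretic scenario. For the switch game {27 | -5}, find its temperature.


The game is {27 | -5}, a switch {a | b} with numbers a > b.
Cooling {a | b} by t gives {a - t | b + t}, which stops being hot when a - t = b + t, i.e. at t = (a - b)/2. So the temperature of a switch is (a - b)/2.
Temperature = (Left option - Right option) / 2
= (27 - (-5)) / 2
= 32 / 2
= 16

16


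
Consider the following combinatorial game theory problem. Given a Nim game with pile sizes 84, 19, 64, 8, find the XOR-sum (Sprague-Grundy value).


We need the XOR (exclusive or) of all pile sizes.
After XOR-ing pile 1 (size 84): 0 XOR 84 = 84
After XOR-ing pile 2 (size 19): 84 XOR 19 = 71
After XOR-ing pile 3 (size 64): 71 XOR 64 = 7
After XOR-ing pile 4 (size 8): 7 XOR 8 = 15
The Nim-value of this position is 15.

15


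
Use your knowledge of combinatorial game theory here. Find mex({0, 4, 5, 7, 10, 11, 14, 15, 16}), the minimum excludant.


Set = {0, 4, 5, 7, 10, 11, 14, 15, 16}
0 is in the set.
1 is NOT in the set. This is the mex.
mex = 1

1


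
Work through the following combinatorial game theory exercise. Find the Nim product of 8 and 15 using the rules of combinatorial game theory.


Nim multiplication is bilinear over XOR: (u XOR v) * w = (u*w) XOR (v*w).
So we split each operand into its bit components and XOR the pairwise Nim products.
8 = 8 (as XOR of powers of 2).
15 = 1 + 2 + 4 + 8 (as XOR of powers of 2).
Using the standard Nim-product table on single bits:
  2*2 = 3,   2*4 = 8,   2*8 = 12,
  4*4 = 6,   4*8 = 11,  8*8 = 13,
and  1*x = x (identity), k*l = l*k (commutative).
Pairwise Nim products:
  8 * 1 = 8
  8 * 2 = 12
  8 * 4 = 11
  8 * 8 = 13
XOR them: 8 XOR 12 XOR 11 XOR 13 = 2.
Result: 8 * 15 = 2 (in Nim).

2


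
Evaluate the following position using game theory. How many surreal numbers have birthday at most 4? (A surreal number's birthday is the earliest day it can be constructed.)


Day 0: {|} = 0 is born. Count = 1.
Day n: the number of surreal numbers born by day n is 2^(n+1) - 1.
By day 0: 2^1 - 1 = 1
By day 1: 2^2 - 1 = 3
By day 2: 2^3 - 1 = 7
By day 3: 2^4 - 1 = 15
By day 4: 2^5 - 1 = 31
By day 4: 31 surreal numbers.

31


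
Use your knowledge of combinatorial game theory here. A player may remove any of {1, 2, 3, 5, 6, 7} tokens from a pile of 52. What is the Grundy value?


The subtraction set is S = {1, 2, 3, 5, 6, 7}.
G(k) = mex{ G(k - s) : s in S, s <= k }. We compute iteratively: G(0) = 0.
G(1) = mex({0}) = 1
G(2) = mex({0, 1}) = 2
G(3) = mex({0, 1, 2}) = 3
G(4) = mex({1, 2, 3}) = 0
G(5) = mex({0, 2, 3}) = 1
G(6) = mex({0, 1, 3}) = 2
G(7) = mex({0, 1, 2}) = 3
G(8) = mex({1, 2, 3}) = 0
G(9) = mex({0, 2, 3}) = 1
G(10) = mex({0, 1, 3}) = 2
Observe that G(4)..G(10) = 0, 1, 2, 3, 0, 1, 2 repeats G(0)..G(6) = 0, 1, 2, 3, 0, 1, 2.
For k >= max(S) = 7, G(k) is determined by the previous 7 values G(k-7)..G(k-1); a window of 7 consecutive values has recurred shifted by 4, so by induction G(k + 4) = G(k) for all k >= 0: the sequence is periodic from the start with period 4.
One period: G(0..3) = 0, 1, 2, 3.
52 mod 4 = 0, so G(52) = G(0) = 0.

0


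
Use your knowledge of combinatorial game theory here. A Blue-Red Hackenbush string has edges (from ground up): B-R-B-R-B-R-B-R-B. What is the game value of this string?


Edges (from ground): B-R-B-R-B-R-B-R-B
By Berlekamp's sign-expansion rule, a Blue-Red Hackenbush stalk has the value of the surreal number whose sign sequence is the edge sequence with B -> + and R -> -.
Sign sequence: +-+-+-+-+
Trace the sign expansion in the surreal number tree, starting from 0:
Edge 1: B (sign +) -> bounds (0, +inf), value = 1
Edge 2: R (sign -) -> bounds (0, 1), value = 1/2
Edge 3: B (sign +) -> bounds (1/2, 1), value = 3/4
Edge 4: R (sign -) -> bounds (1/2, 3/4), value = 5/8
Edge 5: B (sign +) -> bounds (5/8, 3/4), value = 11/16
Edge 6: R (sign -) -> bounds (5/8, 11/16), value = 21/32
Edge 7: B (sign +) -> bounds (21/32, 11/16), value = 43/64
Edge 8: R (sign -) -> bounds (21/32, 43/64), value = 85/128
Edge 9: B (sign +) -> bounds (85/128, 43/64), value = 171/256
Game value = 171/256

171/256


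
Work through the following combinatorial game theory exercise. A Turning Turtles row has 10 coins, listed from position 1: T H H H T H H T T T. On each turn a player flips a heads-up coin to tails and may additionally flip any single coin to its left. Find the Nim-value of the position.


Coins: T H H H T H H T T T
Key fact: a single head at position k behaves exactly like a Nim heap of size k (turning it to T and optionally flipping a coin at j < k corresponds to moving the heap from k to j, or to 0), and heads combine as a disjunctive sum (two heads at the same place would cancel, matching j XOR j = 0). So the Nim-value is the XOR of the 1-indexed positions of the heads.
Face-up positions (1-indexed): [2, 3, 4, 6, 7]
XOR 0 with 2: 0 XOR 2 = 2
XOR 2 with 3: 2 XOR 3 = 1
XOR 1 with 4: 1 XOR 4 = 5
XOR 5 with 6: 5 XOR 6 = 3
XOR 3 with 7: 3 XOR 7 = 4
Nim-value = 4

4


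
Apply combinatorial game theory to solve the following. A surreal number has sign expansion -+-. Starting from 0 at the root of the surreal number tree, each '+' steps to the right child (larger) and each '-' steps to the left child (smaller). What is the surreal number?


Sign expansion: -+-
Rule: track bounds (lo, hi), initially (-inf, +inf). On '+', the current value becomes lo and we move to the simplest number in (value, hi): value + 1 if hi = +inf, otherwise the midpoint (value + hi)/2. On '-', the current value becomes hi and we move to value - 1 if lo = -inf, otherwise the midpoint (lo + value)/2.
Start at 0.
Step 1: sign = -, move left. Bounds: (-inf, 0). Value = -1
Step 2: sign = +, move right. Bounds: (-1, 0). Value = -1/2
Step 3: sign = -, move left. Bounds: (-1, -1/2). Value = -3/4
The surreal number with sign expansion -+- is -3/4.

-3/4


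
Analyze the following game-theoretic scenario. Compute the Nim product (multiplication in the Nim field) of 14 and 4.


Nim multiplication is bilinear over XOR: (u XOR v) * w = (u*w) XOR (v*w).
So we split each operand into its bit components and XOR the pairwise Nim products.
14 = 2 + 4 + 8 (as XOR of powers of 2).
4 = 4 (as XOR of powers of 2).
Using the standard Nim-product table on single bits:
  2*2 = 3,   2*4 = 8,   2*8 = 12,
  4*4 = 6,   4*8 = 11,  8*8 = 13,
and  1*x = x (identity), k*l = l*k (commutative).
Pairwise Nim products:
  2 * 4 = 8
  4 * 4 = 6
  8 * 4 = 11
XOR them: 8 XOR 6 XOR 11 = 5.
Result: 14 * 4 = 5 (in Nim).

5


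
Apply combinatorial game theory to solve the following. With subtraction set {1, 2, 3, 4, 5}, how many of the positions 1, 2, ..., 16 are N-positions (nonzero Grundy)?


Subtraction set S = {1, 2, 3, 4, 5}, so G(n) = n mod 6.
G(n) = 0 when n is a multiple of 6.
Multiples of 6 in [1, 16]: 2
N-positions (nonzero Grundy) = 16 - 2 = 14

14


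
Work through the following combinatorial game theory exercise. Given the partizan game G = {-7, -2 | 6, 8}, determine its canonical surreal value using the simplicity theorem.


Left options: {-7, -2}, max = -2
Right options: {6, 8}, min = 6
All options are numbers and max(Left) < min(Right), so by the simplicity theorem the value is the simplest (earliest-born) number strictly between -2 and 6.
Integers -1 through 5 all lie strictly between -2 and 6.
Among integers, the simplest (lowest birthday = smallest |n|; 0 is born on day 0, +-n on day n) is 0.
No non-integer in the interval can be simpler: if x is a non-integer in the interval, then floor(x) or ceil(x) also lies in the interval (the interval contains an integer), and both are proper prefixes of x's sign expansion, i.e. born earlier. So the game value is 0.
Game value = 0

0


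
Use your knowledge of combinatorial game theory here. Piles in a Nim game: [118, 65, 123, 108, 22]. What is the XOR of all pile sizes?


We need the XOR (exclusive or) of all pile sizes.
After XOR-ing pile 1 (size 118): 0 XOR 118 = 118
After XOR-ing pile 2 (size 65): 118 XOR 65 = 55
After XOR-ing pile 3 (size 123): 55 XOR 123 = 76
After XOR-ing pile 4 (size 108): 76 XOR 108 = 32
After XOR-ing pile 5 (size 22): 32 XOR 22 = 54
The Nim-value of this position is 54.

54


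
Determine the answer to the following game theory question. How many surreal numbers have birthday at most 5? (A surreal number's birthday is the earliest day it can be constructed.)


Day 0: {|} = 0 is born. Count = 1.
Day n: the number of surreal numbers born by day n is 2^(n+1) - 1.
By day 0: 2^1 - 1 = 1
By day 1: 2^2 - 1 = 3
By day 2: 2^3 - 1 = 7
By day 3: 2^4 - 1 = 15
By day 4: 2^5 - 1 = 31
By day 5: 2^6 - 1 = 63
By day 5: 63 surreal numbers.

63


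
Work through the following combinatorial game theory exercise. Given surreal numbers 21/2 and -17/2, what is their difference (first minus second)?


x = 21/2, y = -17/2
Converting to common denominator: 2
x = 21/2, y = -17/2
x - y = 21/2 - -17/2 = 19

19


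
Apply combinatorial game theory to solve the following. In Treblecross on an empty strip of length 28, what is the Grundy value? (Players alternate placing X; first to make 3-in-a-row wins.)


Treblecross: place X on empty cells; 3-in-a-row wins.
Playing within two cells of an existing X lets the opponent win at once, so sensible play treats the cells i-2..i+2 around each X as dead. The player left with no safe cell loses, so this is a normal-play take-away game on strips of safe cells.
Placing X at cell i (0-indexed) of a strip of k safe cells leaves independent strips of sizes max(0, i-2) and max(0, k-i-3). Hence G(k) = mex{ G(max(0,i-2)) XOR G(max(0,k-i-3)) : 0 <= i < k }, with G(0) = 0.
G(1): splits (0,0):0^0=0 -> mex({0}) = 1
G(2): splits (0,0):0^0=0 -> mex({0}) = 1
G(3): splits (0,0):0^0=0 -> mex({0}) = 1
G(4): splits (0,1):0^1=1 (0,0):0^0=0 -> mex({0, 1}) = 2
G(5): splits (0,2):0^1=1 (0,1):0^1=1 (0,0):0^0=0 -> mex({0, 1}) = 2
G(6) = mex({1}) = 0
G(7) = mex({0, 1, 2}) = 3
G(8) = mex({0, 1, 2}) = 3
G(9) = mex({0, 2}) = 1
G(10) = mex({0, 2, 3}) = 1
G(11) = mex({0, 3}) = 1
G(12) = mex({1, 3}) = 0
G(13) = mex({0, 1, 2, 3}) = 4
G(14) = mex({0, 1, 2}) = 3
G(15) = mex({0, 1, 2}) = 3
G(16) = mex({0, 1, 2, 4}) = 3
G(17) = mex({0, 1, 3, 4}) = 2
G(18) = mex({0, 1, 3, 4}) = 2
G(19) = mex({0, 1, 3, 5}) = 2
G(20) = mex({0, 1, 2, 3, 5}) = 4
G(21) = mex({0, 1, 2, 3, 5}) = 4
G(22) = mex({1, 2, 6}) = 0
G(23) = mex({0, 1, 2, 3, 4, 6}) = 5
G(24) = mex({0, 1, 2, 3, 4}) = 5
G(25) = mex({0, 1, 3, 4, 7}) = 2
G(26) = mex({0, 1, 3, 4, 5, 7}) = 2
G(27) = mex({0, 1, 3, 5}) = 2
G(28) = mex({0, 1, 2, 5}) = 3
Therefore G(28) = 3.

3


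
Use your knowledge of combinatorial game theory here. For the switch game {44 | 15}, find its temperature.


The game is {44 | 15}, a switch {a | b} with numbers a > b.
Cooling {a | b} by t gives {a - t | b + t}, which stops being hot when a - t = b + t, i.e. at t = (a - b)/2. So the temperature of a switch is (a - b)/2.
Temperature = (Left option - Right option) / 2
= (44 - (15)) / 2
= 29 / 2
= 29/2

29/2


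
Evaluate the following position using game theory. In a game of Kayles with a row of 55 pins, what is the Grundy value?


Kayles: a move removes 1 or 2 adjacent pins from a contiguous row.
Removing pins from a row of k leaves two independent rows (a, b) with a + b = k - 1 (one pin) or a + b = k - 2 (two pins); an end removal gives a = 0.
By Sprague-Grundy, G(k) = mex{ G(a) XOR G(b) } over all these splits. G(0) = 0.
G(1): splits (0,0):0^0=0 -> mex({0}) = 1
G(2): splits (0,1):0^1=1 (0,0):0^0=0 -> mex({0, 1}) = 2
G(3): splits (0,2):0^2=2 (1,1):1^1=0 (0,1):0^1=1 -> mex({0, 1, 2}) = 3
G(4): splits (0,3):0^3=3 (1,2):1^2=3 (0,2):0^2=2 (1,1):1^1=0 -> mex({0, 2, 3}) = 1
G(5): splits (0,4):0^1=1 (1,3):1^3=2 (2,2):2^2=0 (0,3):0^3=3 (1,2):1^2=3 -> mex({0, 1, 2, 3}) = 4
G(6) = mex({0, 1, 2, 4}) = 3
G(7) = mex({0, 1, 3, 4, 5}) = 2
G(8) = mex({0, 2, 3, 5, 6}) = 1
G(9) = mex({0, 1, 2, 3, 6, 7}) = 4
G(10) = mex({0, 1, 3, 4, 5, 7}) = 2
G(11) = mex({0, 1, 2, 3, 4, 5}) = 6
G(12) = mex({0, 1, 2, 3, 5, 6, 7}) = 4
G(13) = mex({0, 2, 3, 4, 6, 7}) = 1
G(14) = mex({0, 1, 4, 5, 6, 7}) = 2
G(15) = mex({0, 1, 2, 3, 4, 5, 6}) = 7
G(16) = mex({0, 2, 3, 5, 6, 7}) = 1
G(17) = mex({0, 1, 2, 3, 5, 6, 7}) = 4
G(18) = mex({0, 1, 2, 4, 5, 6}) = 3
G(19) = mex({0, 1, 3, 4, 5, 7}) = 2
G(20) = mex({0, 2, 3, 4, 5, 6, 7}) = 1
G(21) = mex({0, 1, 2, 3, 5, 6, 7}) = 4
G(22) = mex({0, 1, 2, 3, 4, 5, 7}) = 6
G(23) = mex({0, 1, 2, 3, 4, 5, 6}) = 7
G(24) = mex({0, 1, 2, 3, 5, 6, 7}) = 4
G(25) = mex({0, 2, 3, 4, 6, 7}) = 1
G(26) = mex({0, 1, 3, 4, 5, 6, 7}) = 2
G(27) = mex({0, 1, 2, 3, 4, 5, 6, 7}) = 8
G(28) = mex({0, 1, 2, 3, 4, 6, 7, 8}) = 5
G(29) = mex({0, 1, 2, 3, 5, 6, 7, 8, 9}) = 4
G(30) = mex({0, 1, 2, 3, 4, 5, 6, 9, 10}) = 7
G(31) = mex({0, 1, 3, 4, 5, 7, 10, 11}) = 2
G(32) = mex({0, 2, 3, 4, 5, 6, 7, 9, 11}) = 1
G(33) = mex({0, 1, 2, 3, 4, 5, 6, 7, 9, 12}) = 8
G(34) = mex({0, 1, 2, 3, 4, 5, 7, 8, 11, 12}) = 6
G(35) = mex({0, 1, 2, 3, 4, 5, 6, 8, 9, 10, 11}) = 7
G(36) = mex({0, 1, 2, 3, 5, 6, 7, 9, 10}) = 4
G(37) = mex({0, 2, 3, 4, 6, 7, 9, 10, 11, 12}) = 1
G(38) = mex({0, 1, 3, 4, 5, 6, 7, 9, 10, 11, 12}) = 2
G(39) = mex({0, 1, 2, 4, 5, 6, 7, 9, 10, 12, 14}) = 3
G(40) = mex({0, 2, 3, 4, 6, 7, 11, 12, 14}) = 1
G(41) = mex({0, 1, 2, 3, 5, 6, 7, 9, 10, 11, 12}) = 4
G(42) = mex({0, 1, 2, 3, 4, 5, 6, 9, 10}) = 7
G(43) = mex({0, 1, 3, 4, 5, 7, 9, 10, 12, 15}) = 2
G(44) = mex({0, 2, 3, 4, 5, 6, 7, 9, 10, 12, 15}) = 1
G(45) = mex({0, 1, 2, 3, 4, 5, 6, 7, 9, 10, 12, 14}) = 8
G(46) = mex({0, 1, 3, 4, 5, 7, 8, 11, 12, 14}) = 2
G(47) = mex({0, 1, 2, 3, 4, 5, 6, 8, 9, 10, 11, 12}) = 7
G(48) = mex({0, 1, 2, 3, 5, 6, 7, 9, 10}) = 4
G(49) = mex({0, 2, 3, 4, 6, 7, 9, 10, 11, 12, 15}) = 1
G(50) = mex({0, 1, 4, 5, 6, 7, 9, 11, 12, 14, 15}) = 2
G(51) = mex({0, 1, 2, 3, 4, 5, 6, 7, 9, 12, 14, 15}) = 8
G(52) = mex({0, 2, 3, 4, 5, 6, 7, 8, 11, 12, 15}) = 1
G(53) = mex({0, 1, 2, 3, 5, 6, 7, 8, 9, 10, 11, 12}) = 4
G(54) = mex({0, 1, 2, 3, 4, 5, 6, 9, 10}) = 7
G(55) = mex({0, 1, 3, 4, 5, 7, 9, 10, 11, 12}) = 2
Therefore G(55) = 2.

2


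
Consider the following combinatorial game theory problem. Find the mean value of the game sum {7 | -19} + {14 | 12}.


G1 = {7 | -19}, G2 = {14 | 12}
Each is a switch {a | b} with numbers a > b; its mean value is (a + b)/2, and mean value is additive over game sums: m(G1 + G2) = m(G1) + m(G2).
Mean of G1 = (7 + (-19))/2 = -12/2 = -6
Mean of G2 = (14 + (12))/2 = 26/2 = 13
Mean of G1 + G2 = -6 + 13 = 7

7


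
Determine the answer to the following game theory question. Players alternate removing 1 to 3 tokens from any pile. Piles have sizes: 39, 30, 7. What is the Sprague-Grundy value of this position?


Subtraction set: {1, 2, 3}
For this subtraction set, G(n) = n mod 4 (period = max + 1 = 4).
Pile 1 (size 39): G(39) = 39 mod 4 = 3
Pile 2 (size 30): G(30) = 30 mod 4 = 2
Pile 3 (size 7): G(7) = 7 mod 4 = 3
Total Grundy value = XOR of all: 3 XOR 2 XOR 3 = 2

2


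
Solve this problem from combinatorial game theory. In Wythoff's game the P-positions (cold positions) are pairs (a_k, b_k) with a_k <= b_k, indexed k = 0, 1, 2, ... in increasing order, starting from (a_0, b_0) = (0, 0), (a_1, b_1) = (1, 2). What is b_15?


By Wythoff's theorem, a_k = floor(k * phi) and b_k = floor(k * phi^2) = a_k + k, where phi = (1 + sqrt(5))/2 is the golden ratio.
phi = (1 + sqrt(5))/2 = 1.618034
phi^2 = phi + 1 = 2.618034
k = 15
k * phi^2 = 15 * 2.618034 = 39.270510
b_15 = floor(k * phi^2) = 39 (check: a_15 + k = 24 + 15 = 39)

39


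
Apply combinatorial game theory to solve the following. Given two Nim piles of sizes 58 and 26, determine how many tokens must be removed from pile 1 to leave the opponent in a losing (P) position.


Piles: 58 and 26
Current XOR: 58 XOR 26 = 32 (non-zero, so this is an N-position).
To make the XOR zero, we need to find a move that balances the piles.
For pile 1 (size 58): target = 58 XOR 32 = 26
We reduce pile 1 from 58 to 26.
Tokens removed: 58 - 26 = 32
Verification: 26 XOR 26 = 0

32


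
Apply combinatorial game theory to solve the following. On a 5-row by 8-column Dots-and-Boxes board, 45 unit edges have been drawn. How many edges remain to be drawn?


Grid: 5 x 8 boxes, i.e. 6 rows and 9 columns of dots.
Horizontal edges: (rows + 1) * cols = 6 * 8 = 48
Vertical edges: rows * (cols + 1) = 5 * 9 = 45
Total edges: 48 + 45 = 93
Edges drawn: 45
Remaining: 93 - 45 = 48

48


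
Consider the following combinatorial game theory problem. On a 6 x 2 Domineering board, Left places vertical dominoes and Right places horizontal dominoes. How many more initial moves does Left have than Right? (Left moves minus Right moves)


Board is 6 x 2 (rows x cols).
Left (vertical) placements: (rows-1) * cols = 5 * 2 = 10
Right (horizontal) placements: rows * (cols-1) = 6 * 1 = 6
Advantage = Left - Right = 10 - 6 = 4

4


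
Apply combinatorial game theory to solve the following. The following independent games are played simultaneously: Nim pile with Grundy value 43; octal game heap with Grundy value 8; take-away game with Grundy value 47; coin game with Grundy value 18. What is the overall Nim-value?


By the Sprague-Grundy theorem, the Grundy value of a sum of games is the XOR of individual Grundy values.
Nim pile: Grundy value = 43. Running XOR: 0 XOR 43 = 43
octal game heap: Grundy value = 8. Running XOR: 43 XOR 8 = 35
take-away game: Grundy value = 47. Running XOR: 35 XOR 47 = 12
coin game: Grundy value = 18. Running XOR: 12 XOR 18 = 30
The combined Grundy value is 30.

30


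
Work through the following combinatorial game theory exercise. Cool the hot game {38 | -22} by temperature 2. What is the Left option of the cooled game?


Original game: {38 | -22} (a switch {a | b} with a > b).
Cooling by t (for t below the temperature (a - b)/2 = 30) taxes each move by t: {a | b} cooled by t is {a - t | b + t}.
Cooling amount: t = 2
Cooled Left option: 38 - 2 = 36
Cooled Right option: -22 + 2 = -20
Cooled game: {36 | -20}
Left option = 36

36


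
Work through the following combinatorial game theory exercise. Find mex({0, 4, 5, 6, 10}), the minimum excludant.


Set = {0, 4, 5, 6, 10}
0 is in the set.
1 is NOT in the set. This is the mex.
mex = 1

1


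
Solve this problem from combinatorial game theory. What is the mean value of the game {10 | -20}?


Game = {10 | -20}, a switch {a | b} with numbers a > b.
Its thermograph has left wall a - t and right wall b + t, which meet at t = (a - b)/2, where both equal (a + b)/2. So the mast (mean value) is at (a + b)/2.
Mean = (10 + (-20))/2 = -10/2 = -5

-5


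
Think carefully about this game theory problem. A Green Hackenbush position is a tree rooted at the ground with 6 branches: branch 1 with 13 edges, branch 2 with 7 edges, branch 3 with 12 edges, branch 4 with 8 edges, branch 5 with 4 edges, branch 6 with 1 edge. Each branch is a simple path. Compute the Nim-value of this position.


The tree has 6 branches from the ground vertex.
In Green Hackenbush, the Nim-value of a simple path of length k is k.
Branch 1: length 13, Nim-value = 13
Branch 2: length 7, Nim-value = 7
Branch 3: length 12, Nim-value = 12
Branch 4: length 8, Nim-value = 8
Branch 5: length 4, Nim-value = 4
Branch 6: length 1, Nim-value = 1
Total Nim-value = XOR of all branch values:
0 XOR 13 = 13
13 XOR 7 = 10
10 XOR 12 = 6
6 XOR 8 = 14
14 XOR 4 = 10
10 XOR 1 = 11
Nim-value of the tree = 11

11


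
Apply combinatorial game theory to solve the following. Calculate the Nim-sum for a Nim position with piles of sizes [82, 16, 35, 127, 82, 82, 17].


We need the XOR (exclusive or) of all pile sizes.
After XOR-ing pile 1 (size 82): 0 XOR 82 = 82
After XOR-ing pile 2 (size 16): 82 XOR 16 = 66
After XOR-ing pile 3 (size 35): 66 XOR 35 = 97
After XOR-ing pile 4 (size 127): 97 XOR 127 = 30
After XOR-ing pile 5 (size 82): 30 XOR 82 = 76
After XOR-ing pile 6 (size 82): 76 XOR 82 = 30
After XOR-ing pile 7 (size 17): 30 XOR 17 = 15
The Nim-value of this position is 15.

15


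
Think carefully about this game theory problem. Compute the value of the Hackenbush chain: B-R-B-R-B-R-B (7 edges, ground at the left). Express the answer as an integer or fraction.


Edges (from ground): B-R-B-R-B-R-B
By Berlekamp's sign-expansion rule, a Blue-Red Hackenbush stalk has the value of the surreal number whose sign sequence is the edge sequence with B -> + and R -> -.
Sign sequence: +-+-+-+
Trace the sign expansion in the surreal number tree, starting from 0:
Edge 1: B (sign +) -> bounds (0, +inf), value = 1
Edge 2: R (sign -) -> bounds (0, 1), value = 1/2
Edge 3: B (sign +) -> bounds (1/2, 1), value = 3/4
Edge 4: R (sign -) -> bounds (1/2, 3/4), value = 5/8
Edge 5: B (sign +) -> bounds (5/8, 3/4), value = 11/16
Edge 6: R (sign -) -> bounds (5/8, 11/16), value = 21/32
Edge 7: B (sign +) -> bounds (21/32, 11/16), value = 43/64
Game value = 43/64

43/64


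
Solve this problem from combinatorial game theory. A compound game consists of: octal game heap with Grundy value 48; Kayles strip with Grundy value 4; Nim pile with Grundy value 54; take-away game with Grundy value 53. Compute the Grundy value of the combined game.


By the Sprague-Grundy theorem, the Grundy value of a sum of games is the XOR of individual Grundy values.
octal game heap: Grundy value = 48. Running XOR: 0 XOR 48 = 48
Kayles strip: Grundy value = 4. Running XOR: 48 XOR 4 = 52
Nim pile: Grundy value = 54. Running XOR: 52 XOR 54 = 2
take-away game: Grundy value = 53. Running XOR: 2 XOR 53 = 55
The combined Grundy value is 55.

55


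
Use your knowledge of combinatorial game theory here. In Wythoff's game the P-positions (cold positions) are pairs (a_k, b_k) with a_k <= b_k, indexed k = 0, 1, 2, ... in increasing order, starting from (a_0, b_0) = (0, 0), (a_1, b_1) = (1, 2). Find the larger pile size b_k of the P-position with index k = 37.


By Wythoff's theorem, a_k = floor(k * phi) and b_k = floor(k * phi^2) = a_k + k, where phi = (1 + sqrt(5))/2 is the golden ratio.
phi = (1 + sqrt(5))/2 = 1.618034
phi^2 = phi + 1 = 2.618034
k = 37
k * phi^2 = 37 * 2.618034 = 96.867258
b_37 = floor(k * phi^2) = 96 (check: a_37 + k = 59 + 37 = 96)

96


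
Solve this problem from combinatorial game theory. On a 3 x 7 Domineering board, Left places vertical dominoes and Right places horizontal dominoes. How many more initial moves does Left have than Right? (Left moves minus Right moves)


Board is 3 x 7 (rows x cols).
Left (vertical) placements: (rows-1) * cols = 2 * 7 = 14
Right (horizontal) placements: rows * (cols-1) = 3 * 6 = 18
Advantage = Left - Right = 14 - 18 = -4

-4


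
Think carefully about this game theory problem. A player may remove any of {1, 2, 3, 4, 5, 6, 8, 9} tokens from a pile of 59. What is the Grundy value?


The subtraction set is S = {1, 2, 3, 4, 5, 6, 8, 9}.
G(k) = mex{ G(k - s) : s in S, s <= k }. We compute iteratively: G(0) = 0.
G(1) = mex({0}) = 1
G(2) = mex({0, 1}) = 2
G(3) = mex({0, 1, 2}) = 3
G(4) = mex({0, 1, 2, 3}) = 4
G(5) = mex({0, 1, 2, 3, 4}) = 5
G(6) = mex({0, 1, 2, 3, 4, 5}) = 6
G(7) = mex({1, 2, 3, 4, 5, 6}) = 0
G(8) = mex({0, 2, 3, 4, 5, 6}) = 1
G(9) = mex({0, 1, 3, 4, 5, 6}) = 2
G(10) = mex({0, 1, 2, 4, 5, 6}) = 3
G(11) = mex({0, 1, 2, 3, 5, 6}) = 4
G(12) = mex({0, 1, 2, 3, 4, 6}) = 5
G(13) = mex({0, 1, 2, 3, 4, 5}) = 6
G(14) = mex({1, 2, 3, 4, 5, 6}) = 0
G(15) = mex({0, 2, 3, 4, 5, 6}) = 1
Observe that G(7)..G(15) = 0, 1, 2, 3, 4, 5, 6, 0, 1 repeats G(0)..G(8) = 0, 1, 2, 3, 4, 5, 6, 0, 1.
For k >= max(S) = 9, G(k) is determined by the previous 9 values G(k-9)..G(k-1); a window of 9 consecutive values has recurred shifted by 7, so by induction G(k + 7) = G(k) for all k >= 0: the sequence is periodic from the start with period 7.
One period: G(0..6) = 0, 1, 2, 3, 4, 5, 6.
59 mod 7 = 3, so G(59) = G(3) = 3.

3


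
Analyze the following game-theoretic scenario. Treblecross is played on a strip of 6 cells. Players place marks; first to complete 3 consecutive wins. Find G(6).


Treblecross: place X on empty cells; 3-in-a-row wins.
Playing within two cells of an existing X lets the opponent win at once, so sensible play treats the cells i-2..i+2 around each X as dead. The player left with no safe cell loses, so this is a normal-play take-away game on strips of safe cells.
Placing X at cell i (0-indexed) of a strip of k safe cells leaves independent strips of sizes max(0, i-2) and max(0, k-i-3). Hence G(k) = mex{ G(max(0,i-2)) XOR G(max(0,k-i-3)) : 0 <= i < k }, with G(0) = 0.
G(1): splits (0,0):0^0=0 -> mex({0}) = 1
G(2): splits (0,0):0^0=0 -> mex({0}) = 1
G(3): splits (0,0):0^0=0 -> mex({0}) = 1
G(4): splits (0,1):0^1=1 (0,0):0^0=0 -> mex({0, 1}) = 2
G(5): splits (0,2):0^1=1 (0,1):0^1=1 (0,0):0^0=0 -> mex({0, 1}) = 2
G(6) = mex({1}) = 0
Therefore G(6) = 0.

0
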